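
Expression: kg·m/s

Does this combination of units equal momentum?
Yes

The expression kg·m/s has dimensions [L M T^-1], which is exactly momentum [L M T^-1].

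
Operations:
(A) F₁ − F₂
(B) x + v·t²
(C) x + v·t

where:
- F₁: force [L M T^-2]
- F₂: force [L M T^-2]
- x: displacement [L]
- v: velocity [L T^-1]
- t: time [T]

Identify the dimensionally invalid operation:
(B) x + v·t²

(A) F₁ − F₂: F₁ [L M T^-2] and F₂ [L M T^-2] — same dimensions ✓
(B) x + v·t²: x [L] and v·t² [L T] — different dimensions cannot be added/subtracted ✗
(C) x + v·t: x [L] and v·t [L] — same dimensions ✓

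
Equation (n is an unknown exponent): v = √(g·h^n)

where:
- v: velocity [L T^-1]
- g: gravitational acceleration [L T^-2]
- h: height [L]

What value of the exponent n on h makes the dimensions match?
n = 1

v has dimensions [L T^-1]; h has dimensions [L].
With n = 1: √(g·h^1) has dimensions [L T^-1], matching the LHS ✓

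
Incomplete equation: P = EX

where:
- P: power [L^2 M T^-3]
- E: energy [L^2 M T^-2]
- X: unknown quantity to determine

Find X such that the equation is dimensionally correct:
X = f (inverse time / frequency (1/t)), dimensions [T^-1]

P has dimensions [L^2 M T^-3]; the rest of the RHS (E) has dimensions [L^2 M T^-2].
So X must have dimensions [T^-1] — X = f (inverse time / frequency (1/t)).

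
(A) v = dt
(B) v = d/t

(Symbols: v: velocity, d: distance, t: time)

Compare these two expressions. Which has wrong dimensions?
(A)

(A) v = dt: LHS [L T^-1], RHS [L T] ✗
(B) v = d/t: LHS [L T^-1], RHS [L T^-1] ✓

Expression (A) v = dt is dimensionally incorrect.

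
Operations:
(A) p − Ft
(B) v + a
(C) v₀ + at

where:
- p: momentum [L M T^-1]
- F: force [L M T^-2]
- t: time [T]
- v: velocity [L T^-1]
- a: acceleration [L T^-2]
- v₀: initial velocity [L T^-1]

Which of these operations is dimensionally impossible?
(B) v + a

(A) p − Ft: p [L M T^-1] and Ft [L M T^-1] — same dimensions ✓
(B) v + a: v [L T^-1] and a [L T^-2] — different dimensions cannot be added/subtracted ✗
(C) v₀ + at: v₀ [L T^-1] and at [L T^-1] — same dimensions ✓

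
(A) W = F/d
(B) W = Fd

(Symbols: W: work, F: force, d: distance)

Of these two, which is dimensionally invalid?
(A)

(A) W = F/d: LHS [L^2 M T^-2], RHS [M T^-2] ✗
(B) W = Fd: LHS [L^2 M T^-2], RHS [L^2 M T^-2] ✓

Expression (A) W = F/d is dimensionally incorrect.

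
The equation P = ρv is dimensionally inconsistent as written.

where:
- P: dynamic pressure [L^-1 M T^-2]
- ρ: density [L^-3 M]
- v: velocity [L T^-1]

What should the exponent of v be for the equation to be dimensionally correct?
The exponent of v should be 2: P = ρv^2

The LHS P has dimensions [L^-1 M T^-2]; v has dimensions [L T^-1].
As written, the RHS ρv (exponent 1 on v) has dimensions [L^-2 M T^-1], which does not match.
With exponent 2, the RHS ρv^2 has dimensions [L^-1 M T^-2], matching the LHS.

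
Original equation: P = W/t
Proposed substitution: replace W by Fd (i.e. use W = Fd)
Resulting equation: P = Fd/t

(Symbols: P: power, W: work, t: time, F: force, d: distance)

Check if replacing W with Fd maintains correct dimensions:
Yes

[W] = [L^2 M T^-2] and [Fd] = [L^2 M T^-2]. These match, so the substitution replaces a quantity by one of the same dimensions and the result P = Fd/t has LHS [L^2 M T^-3] vs RHS [L^2 M T^-3] — still consistent.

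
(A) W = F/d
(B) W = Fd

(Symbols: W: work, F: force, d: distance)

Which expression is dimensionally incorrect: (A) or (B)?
(A)

(A) W = F/d: LHS [L^2 M T^-2], RHS [M T^-2] ✗
(B) W = Fd: LHS [L^2 M T^-2], RHS [L^2 M T^-2] ✓

Expression (A) W = F/d is dimensionally incorrect.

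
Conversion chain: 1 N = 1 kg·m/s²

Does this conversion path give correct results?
The chain is correct (no errors).

Correct: Newton is defined as kg·m/s²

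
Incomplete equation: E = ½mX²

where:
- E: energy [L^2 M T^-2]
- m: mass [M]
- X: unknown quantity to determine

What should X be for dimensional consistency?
X = v (velocity), dimensions [L T^-1]

E has dimensions [L^2 M T^-2]; the rest of the RHS (½m) has dimensions [M].
So X² must have dimensions [L^2 T^-2], i.e. X has dimensions [L T^-1] — X = v (velocity).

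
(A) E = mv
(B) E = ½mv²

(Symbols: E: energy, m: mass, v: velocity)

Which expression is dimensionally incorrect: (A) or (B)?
(A)

(A) E = mv: LHS [L^2 M T^-2], RHS [L M T^-1] ✗
(B) E = ½mv²: LHS [L^2 M T^-2], RHS [L^2 M T^-2] ✓

Expression (A) E = mv is dimensionally incorrect.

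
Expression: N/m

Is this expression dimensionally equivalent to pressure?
No

The expression N/m has dimensions [M T^-2], but pressure has dimensions [L^-1 M T^-2].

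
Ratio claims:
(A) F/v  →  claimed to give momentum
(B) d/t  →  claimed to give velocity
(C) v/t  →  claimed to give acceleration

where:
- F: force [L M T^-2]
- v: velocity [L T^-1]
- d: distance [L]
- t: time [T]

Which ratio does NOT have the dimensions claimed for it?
(A) F/v does not give momentum

(A) F/v: [M T^-1] ≠ momentum [L M T^-1] ✗
(B) d/t: [L T^-1] = velocity [L T^-1] ✓
(C) v/t: [L T^-2] = acceleration [L T^-2] ✓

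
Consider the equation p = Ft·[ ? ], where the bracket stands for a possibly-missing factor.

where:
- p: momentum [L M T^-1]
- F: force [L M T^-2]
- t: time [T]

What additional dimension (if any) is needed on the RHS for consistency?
Nothing is missing — the bracketed factor must be dimensionless.

p has dimensions [L M T^-1] and Ft already has dimensions [L M T^-1], so p = Ft is dimensionally complete.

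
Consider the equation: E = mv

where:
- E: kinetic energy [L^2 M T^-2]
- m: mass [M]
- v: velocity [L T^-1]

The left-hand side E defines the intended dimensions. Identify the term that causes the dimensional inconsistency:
The right-hand side term mv

E has dimensions [L^2 M T^-2], but mv has dimensions [L M T^-1], so the term mv is dimensionally wrong for E.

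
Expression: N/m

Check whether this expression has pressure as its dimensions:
No

The expression N/m has dimensions [M T^-2], but pressure has dimensions [L^-1 M T^-2].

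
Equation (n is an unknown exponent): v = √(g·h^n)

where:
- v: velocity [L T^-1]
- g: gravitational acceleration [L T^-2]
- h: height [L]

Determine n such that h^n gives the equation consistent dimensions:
n = 1

v has dimensions [L T^-1]; h has dimensions [L].
With n = 1: √(g·h^1) has dimensions [L T^-1], matching the LHS ✓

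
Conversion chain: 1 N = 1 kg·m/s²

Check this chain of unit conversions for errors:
The chain is correct (no errors).

Correct: Newton is defined as kg·m/s²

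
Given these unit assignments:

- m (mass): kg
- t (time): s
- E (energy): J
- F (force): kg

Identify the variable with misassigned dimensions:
F

The variable F (force) should have units N, not kg.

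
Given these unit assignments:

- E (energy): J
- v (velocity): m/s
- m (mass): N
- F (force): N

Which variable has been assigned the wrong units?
m

The variable m (mass) should have units kg, not N.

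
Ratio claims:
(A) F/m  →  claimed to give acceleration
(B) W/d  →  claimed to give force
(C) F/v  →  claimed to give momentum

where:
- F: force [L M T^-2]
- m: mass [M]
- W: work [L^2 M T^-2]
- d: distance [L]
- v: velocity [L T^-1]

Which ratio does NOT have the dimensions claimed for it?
(C) F/v does not give momentum

(A) F/m: [L T^-2] = acceleration [L T^-2] ✓
(B) W/d: [L M T^-2] = force [L M T^-2] ✓
(C) F/v: [M T^-1] ≠ momentum [L M T^-1] ✗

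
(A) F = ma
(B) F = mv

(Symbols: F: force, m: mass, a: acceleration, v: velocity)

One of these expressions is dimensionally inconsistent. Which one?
(B)

(A) F = ma: LHS [L M T^-2], RHS [L M T^-2] ✓
(B) F = mv: LHS [L M T^-2], RHS [L M T^-1] ✗

Expression (B) F = mv is dimensionally incorrect.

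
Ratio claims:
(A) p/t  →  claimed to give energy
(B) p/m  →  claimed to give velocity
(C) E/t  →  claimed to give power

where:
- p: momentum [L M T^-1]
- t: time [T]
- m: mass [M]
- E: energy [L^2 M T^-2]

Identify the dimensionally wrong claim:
(A) p/t does not give energy

(A) p/t: [L M T^-2] ≠ energy [L^2 M T^-2] ✗
(B) p/m: [L T^-1] = velocity [L T^-1] ✓
(C) E/t: [L^2 M T^-3] = power [L^2 M T^-3] ✓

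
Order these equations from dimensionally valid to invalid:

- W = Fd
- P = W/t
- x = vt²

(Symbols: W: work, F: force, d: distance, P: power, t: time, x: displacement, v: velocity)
Dimensionally correct: W = Fd, P = W/t
Dimensionally incorrect: x = vt²
Ordered (correct first, then incorrect): W = Fd, P = W/t, x = vt²

- W = Fd: LHS [L^2 M T^-2], RHS [L^2 M T^-2] → correct ✓
- P = W/t: LHS [L^2 M T^-3], RHS [L^2 M T^-3] → correct ✓
- x = vt²: LHS [L], RHS [L T] → incorrect ✗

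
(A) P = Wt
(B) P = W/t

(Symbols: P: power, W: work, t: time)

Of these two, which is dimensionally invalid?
(A)

(A) P = Wt: LHS [L^2 M T^-3], RHS [L^2 M T^-1] ✗
(B) P = W/t: LHS [L^2 M T^-3], RHS [L^2 M T^-3] ✓

Expression (A) P = Wt is dimensionally incorrect.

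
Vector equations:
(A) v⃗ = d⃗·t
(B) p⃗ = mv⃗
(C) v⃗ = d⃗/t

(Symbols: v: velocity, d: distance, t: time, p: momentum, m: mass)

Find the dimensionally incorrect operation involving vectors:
(A) v⃗ = d⃗·t

(A) v⃗ = d⃗·t: LHS [L T^-1], RHS [L T] ✗ — velocity is displacement per time; should be d⃗/t
(B) p⃗ = mv⃗: LHS [L M T^-1], RHS [L M T^-1] ✓ — mass (scalar) times velocity (vector)
(C) v⃗ = d⃗/t: LHS [L T^-1], RHS [L T^-1] ✓ — displacement (vector) divided by time (scalar)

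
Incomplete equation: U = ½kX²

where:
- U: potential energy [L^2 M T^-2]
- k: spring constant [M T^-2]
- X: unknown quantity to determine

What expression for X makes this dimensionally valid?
X = x (displacement), dimensions [L]

U has dimensions [L^2 M T^-2]; the rest of the RHS (½k) has dimensions [M T^-2].
So X² must have dimensions [L^2], i.e. X has dimensions [L] — X = x (displacement).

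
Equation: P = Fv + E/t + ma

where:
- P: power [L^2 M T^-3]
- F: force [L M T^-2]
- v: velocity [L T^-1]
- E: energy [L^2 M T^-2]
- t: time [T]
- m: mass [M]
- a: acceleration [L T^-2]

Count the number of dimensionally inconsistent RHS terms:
1

LHS P: [L^2 M T^-3]
- Fv: [L^2 M T^-3] ✓
- E/t: [L^2 M T^-3] ✓
- ma: [L M T^-2] ✗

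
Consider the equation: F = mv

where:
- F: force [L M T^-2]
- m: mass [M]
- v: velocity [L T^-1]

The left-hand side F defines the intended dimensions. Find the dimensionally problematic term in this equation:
The right-hand side term mv

F has dimensions [L M T^-2], but mv has dimensions [L M T^-1], so the term mv is dimensionally wrong for F.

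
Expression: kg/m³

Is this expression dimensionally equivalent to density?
Yes

The expression kg/m³ has dimensions [L^-3 M], which is exactly density [L^-3 M].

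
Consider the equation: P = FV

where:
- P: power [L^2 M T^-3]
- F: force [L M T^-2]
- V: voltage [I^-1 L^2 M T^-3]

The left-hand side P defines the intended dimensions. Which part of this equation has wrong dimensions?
The right-hand side term FV

P has dimensions [L^2 M T^-3], but FV has dimensions [I^-1 L^3 M^2 T^-5], so the term FV is dimensionally wrong for P.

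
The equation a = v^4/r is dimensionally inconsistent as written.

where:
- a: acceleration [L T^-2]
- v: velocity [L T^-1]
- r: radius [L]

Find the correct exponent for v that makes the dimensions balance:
The exponent of v should be 2: a = v^2/r

The LHS a has dimensions [L T^-2]; v has dimensions [L T^-1].
As written, the RHS v^4/r (exponent 4 on v) has dimensions [L^3 T^-4], which does not match.
With exponent 2, the RHS v^2/r has dimensions [L T^-2], matching the LHS.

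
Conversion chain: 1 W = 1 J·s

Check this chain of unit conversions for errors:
The chain is incorrect (it contains an error).

Incorrect: Watt is J/s, not J·s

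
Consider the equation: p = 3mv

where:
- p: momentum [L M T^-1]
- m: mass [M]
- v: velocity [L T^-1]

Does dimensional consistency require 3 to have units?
No

p has dimensions [L M T^-1] and mv already has dimensions [L M T^-1], so the equation balances without 3 contributing any dimensions. 3 is a pure (dimensionless) number; changing or removing it would not affect dimensional consistency.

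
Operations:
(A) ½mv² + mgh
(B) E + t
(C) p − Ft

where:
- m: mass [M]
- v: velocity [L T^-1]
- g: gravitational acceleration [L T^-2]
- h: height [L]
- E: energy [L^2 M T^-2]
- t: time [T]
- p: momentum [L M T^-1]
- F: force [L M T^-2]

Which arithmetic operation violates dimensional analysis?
(B) E + t

(A) ½mv² + mgh: ½mv² [L^2 M T^-2] and mgh [L^2 M T^-2] — same dimensions ✓
(B) E + t: E [L^2 M T^-2] and t [T] — different dimensions cannot be added/subtracted ✗
(C) p − Ft: p [L M T^-1] and Ft [L M T^-1] — same dimensions ✓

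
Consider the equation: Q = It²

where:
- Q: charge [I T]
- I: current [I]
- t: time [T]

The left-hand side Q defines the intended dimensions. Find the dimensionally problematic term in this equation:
The right-hand side term It²

Q has dimensions [I T], but It² has dimensions [I T^2], so the term It² is dimensionally wrong for Q.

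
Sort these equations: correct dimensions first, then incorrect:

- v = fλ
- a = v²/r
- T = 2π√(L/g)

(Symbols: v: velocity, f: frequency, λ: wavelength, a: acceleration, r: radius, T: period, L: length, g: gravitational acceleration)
Dimensionally correct: v = fλ, a = v²/r, T = 2π√(L/g)
Dimensionally incorrect: none
Ordered (correct first, then incorrect): v = fλ, a = v²/r, T = 2π√(L/g)

- v = fλ: LHS [L T^-1], RHS [L T^-1] → correct ✓
- a = v²/r: LHS [L T^-2], RHS [L T^-2] → correct ✓
- T = 2π√(L/g): LHS [T], RHS [T] → correct ✓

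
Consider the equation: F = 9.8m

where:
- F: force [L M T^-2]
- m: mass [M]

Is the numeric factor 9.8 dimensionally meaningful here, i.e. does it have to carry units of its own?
Yes

F has dimensions [L M T^-2], while m alone has dimensions [M]. For the equation to balance, the factor 9.8 must carry dimensions [L T^-2] — it is a dimensional constant (a numerical value of a physical quantity with its units suppressed), not a pure number.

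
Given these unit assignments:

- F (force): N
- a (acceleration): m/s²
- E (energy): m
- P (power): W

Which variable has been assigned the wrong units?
E

The variable E (energy) should have units J, not m.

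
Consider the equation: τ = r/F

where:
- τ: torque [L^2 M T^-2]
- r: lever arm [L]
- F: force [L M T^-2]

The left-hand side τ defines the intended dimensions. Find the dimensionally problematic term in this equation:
The right-hand side term r/F

τ has dimensions [L^2 M T^-2], but r/F has dimensions [M^-1 T^2], so the term r/F is dimensionally wrong for τ.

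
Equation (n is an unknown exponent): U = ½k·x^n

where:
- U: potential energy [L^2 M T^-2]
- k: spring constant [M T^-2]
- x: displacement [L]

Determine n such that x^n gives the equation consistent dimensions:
n = 2

U has dimensions [L^2 M T^-2]; x has dimensions [L].
The rest of the RHS has dimensions [M T^-2], so x^n must supply [L^2].
With n = 2: ½k·x^2 has dimensions [L^2 M T^-2], matching the LHS ✓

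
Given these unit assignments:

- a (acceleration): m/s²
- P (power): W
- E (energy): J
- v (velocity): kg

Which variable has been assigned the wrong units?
v

The variable v (velocity) should have units m/s, not kg.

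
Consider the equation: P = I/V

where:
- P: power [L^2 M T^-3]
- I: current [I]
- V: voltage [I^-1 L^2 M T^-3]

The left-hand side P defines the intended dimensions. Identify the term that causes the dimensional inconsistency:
The right-hand side term I/V

P has dimensions [L^2 M T^-3], but I/V has dimensions [I^2 L^-2 M^-1 T^3], so the term I/V is dimensionally wrong for P.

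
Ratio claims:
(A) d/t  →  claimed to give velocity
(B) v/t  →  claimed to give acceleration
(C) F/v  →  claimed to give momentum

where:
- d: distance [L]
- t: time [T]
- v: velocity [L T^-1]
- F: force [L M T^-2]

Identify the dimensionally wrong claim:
(C) F/v does not give momentum

(A) d/t: [L T^-1] = velocity [L T^-1] ✓
(B) v/t: [L T^-2] = acceleration [L T^-2] ✓
(C) F/v: [M T^-1] ≠ momentum [L M T^-1] ✗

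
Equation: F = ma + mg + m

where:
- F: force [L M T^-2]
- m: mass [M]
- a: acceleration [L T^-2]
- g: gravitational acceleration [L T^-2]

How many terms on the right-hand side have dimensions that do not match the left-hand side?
1

LHS F: [L M T^-2]
- ma: [L M T^-2] ✓
- mg: [L M T^-2] ✓
- m: [M] ✗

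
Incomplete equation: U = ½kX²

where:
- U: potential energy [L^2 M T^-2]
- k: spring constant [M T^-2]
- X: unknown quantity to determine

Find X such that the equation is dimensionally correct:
X = x (displacement), dimensions [L]

U has dimensions [L^2 M T^-2]; the rest of the RHS (½k) has dimensions [M T^-2].
So X² must have dimensions [L^2], i.e. X has dimensions [L] — X = x (displacement).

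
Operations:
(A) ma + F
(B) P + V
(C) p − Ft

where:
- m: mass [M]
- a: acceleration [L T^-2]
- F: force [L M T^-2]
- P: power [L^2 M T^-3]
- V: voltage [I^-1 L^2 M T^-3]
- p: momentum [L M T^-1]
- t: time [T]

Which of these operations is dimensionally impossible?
(B) P + V

(A) ma + F: ma [L M T^-2] and F [L M T^-2] — same dimensions ✓
(B) P + V: P [L^2 M T^-3] and V [I^-1 L^2 M T^-3] — different dimensions cannot be added/subtracted ✗
(C) p − Ft: p [L M T^-1] and Ft [L M T^-1] — same dimensions ✓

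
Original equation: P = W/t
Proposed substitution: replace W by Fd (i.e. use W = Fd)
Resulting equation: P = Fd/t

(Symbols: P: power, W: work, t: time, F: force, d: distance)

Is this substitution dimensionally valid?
Yes

[W] = [L^2 M T^-2] and [Fd] = [L^2 M T^-2]. These match, so the substitution replaces a quantity by one of the same dimensions and the result P = Fd/t has LHS [L^2 M T^-3] vs RHS [L^2 M T^-3] — still consistent.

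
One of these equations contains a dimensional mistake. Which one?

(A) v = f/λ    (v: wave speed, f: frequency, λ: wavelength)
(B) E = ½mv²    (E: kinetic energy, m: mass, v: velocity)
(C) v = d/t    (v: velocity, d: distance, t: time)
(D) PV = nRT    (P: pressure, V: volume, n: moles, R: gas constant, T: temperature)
(A) v = f/λ

The equation (A) v = f/λ is dimensionally incorrect.

LHS (v): [L T^-1]
RHS (f/λ): [L^-1 T^-1] ✗

The dimensions do not match. The other three equations balance.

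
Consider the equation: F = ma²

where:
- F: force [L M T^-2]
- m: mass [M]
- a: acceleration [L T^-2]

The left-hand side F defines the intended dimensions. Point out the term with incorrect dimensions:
The right-hand side term ma²

F has dimensions [L M T^-2], but ma² has dimensions [L^2 M T^-4], so the term ma² is dimensionally wrong for F.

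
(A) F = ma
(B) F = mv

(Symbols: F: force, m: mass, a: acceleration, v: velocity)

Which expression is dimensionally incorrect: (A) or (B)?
(B)

(A) F = ma: LHS [L M T^-2], RHS [L M T^-2] ✓
(B) F = mv: LHS [L M T^-2], RHS [L M T^-1] ✗

Expression (B) F = mv is dimensionally incorrect.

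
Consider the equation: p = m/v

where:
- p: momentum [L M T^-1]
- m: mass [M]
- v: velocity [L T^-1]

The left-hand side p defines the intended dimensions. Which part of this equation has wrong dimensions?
The right-hand side term m/v

p has dimensions [L M T^-1], but m/v has dimensions [L^-1 M T], so the term m/v is dimensionally wrong for p.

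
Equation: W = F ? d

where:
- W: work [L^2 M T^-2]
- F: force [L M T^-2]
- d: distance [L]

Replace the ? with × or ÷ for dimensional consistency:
multiplication (×): W = F × d

W [L^2 M T^-2]; F [L M T^-2]; d [L].
F × d → [L^2 M T^-2] ✓
F ÷ d → [M T^-2] ✗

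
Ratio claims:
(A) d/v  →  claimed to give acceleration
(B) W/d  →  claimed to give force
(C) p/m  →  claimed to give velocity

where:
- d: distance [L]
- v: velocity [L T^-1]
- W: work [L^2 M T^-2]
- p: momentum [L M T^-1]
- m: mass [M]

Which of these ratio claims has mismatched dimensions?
(A) d/v does not give acceleration

(A) d/v: [T] ≠ acceleration [L T^-2] ✗
(B) W/d: [L M T^-2] = force [L M T^-2] ✓
(C) p/m: [L T^-1] = velocity [L T^-1] ✓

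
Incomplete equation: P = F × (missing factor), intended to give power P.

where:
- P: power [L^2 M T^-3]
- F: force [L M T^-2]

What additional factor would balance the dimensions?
v (velocity), dimensions [L T^-1]

P has dimensions [L^2 M T^-3] and F has dimensions [L M T^-2].
The missing factor must have dimensions [L^2 M T^-3] / [L M T^-2] = [L T^-1], i.e. velocity (v).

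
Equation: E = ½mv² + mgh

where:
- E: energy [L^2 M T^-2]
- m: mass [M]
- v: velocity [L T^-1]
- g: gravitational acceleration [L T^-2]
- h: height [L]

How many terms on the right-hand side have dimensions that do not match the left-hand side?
0

LHS E: [L^2 M T^-2]
- ½mv²: [L^2 M T^-2] ✓
- mgh: [L^2 M T^-2] ✓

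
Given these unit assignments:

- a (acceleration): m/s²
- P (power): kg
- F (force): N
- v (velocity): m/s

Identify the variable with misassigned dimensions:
P

The variable P (power) should have units W, not kg.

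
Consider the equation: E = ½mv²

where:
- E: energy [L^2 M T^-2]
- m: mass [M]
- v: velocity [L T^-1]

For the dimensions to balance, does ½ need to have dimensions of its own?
No

E has dimensions [L^2 M T^-2] and mv² already has dimensions [L^2 M T^-2], so the equation balances without ½ contributing any dimensions. ½ is a pure (dimensionless) number; changing or removing it would not affect dimensional consistency.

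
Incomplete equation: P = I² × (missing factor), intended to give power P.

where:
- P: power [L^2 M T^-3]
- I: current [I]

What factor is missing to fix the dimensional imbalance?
R (resistance), dimensions [I^-2 L^2 M T^-3]

P has dimensions [L^2 M T^-3] and I² has dimensions [I^2].
The missing factor must have dimensions [L^2 M T^-3] / [I^2] = [I^-2 L^2 M T^-3], i.e. resistance (R).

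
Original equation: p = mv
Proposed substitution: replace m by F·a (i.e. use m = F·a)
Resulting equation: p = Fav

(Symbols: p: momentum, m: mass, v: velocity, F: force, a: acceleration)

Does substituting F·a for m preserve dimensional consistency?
No

[m] = [M] and [F·a] = [L^2 M T^-4]. These differ, so the substitution replaces a quantity by one of different dimensions and the result p = Fav has LHS [L M T^-1] vs RHS [L^3 M T^-5] — inconsistent.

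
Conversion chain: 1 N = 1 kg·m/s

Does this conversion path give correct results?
The chain is incorrect (it contains an error).

Incorrect: Newton is kg·m/s², not kg·m/s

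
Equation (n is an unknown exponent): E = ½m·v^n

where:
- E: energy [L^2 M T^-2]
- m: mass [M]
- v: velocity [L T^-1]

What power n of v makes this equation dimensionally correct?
n = 2

E has dimensions [L^2 M T^-2]; v has dimensions [L T^-1].
The rest of the RHS has dimensions [M], so v^n must supply [L^2 T^-2].
With n = 2: ½m·v^2 has dimensions [L^2 M T^-2], matching the LHS ✓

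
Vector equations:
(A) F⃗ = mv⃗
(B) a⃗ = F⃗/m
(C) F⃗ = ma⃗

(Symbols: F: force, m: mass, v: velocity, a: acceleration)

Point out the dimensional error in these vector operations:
(A) F⃗ = mv⃗

(A) F⃗ = mv⃗: LHS [L M T^-2], RHS [L M T^-1] ✗ — mass times velocity is momentum, not force; should be ma⃗
(B) a⃗ = F⃗/m: LHS [L T^-2], RHS [L T^-2] ✓ — force (vector) divided by mass (scalar)
(C) F⃗ = ma⃗: LHS [L M T^-2], RHS [L M T^-2] ✓ — Force and acceleration are vectors, mass is a scalar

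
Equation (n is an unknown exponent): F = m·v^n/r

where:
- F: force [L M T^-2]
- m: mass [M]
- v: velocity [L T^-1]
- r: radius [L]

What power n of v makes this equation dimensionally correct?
n = 2

F has dimensions [L M T^-2]; v has dimensions [L T^-1].
The rest of the RHS has dimensions [L^-1 M], so v^n must supply [L^2 T^-2].
With n = 2: m·v^2/r has dimensions [L M T^-2], matching the LHS ✓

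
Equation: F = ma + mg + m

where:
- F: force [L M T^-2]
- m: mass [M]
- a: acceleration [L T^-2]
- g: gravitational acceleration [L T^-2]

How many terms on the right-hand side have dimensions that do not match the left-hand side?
1

LHS F: [L M T^-2]
- ma: [L M T^-2] ✓
- mg: [L M T^-2] ✓
- m: [M] ✗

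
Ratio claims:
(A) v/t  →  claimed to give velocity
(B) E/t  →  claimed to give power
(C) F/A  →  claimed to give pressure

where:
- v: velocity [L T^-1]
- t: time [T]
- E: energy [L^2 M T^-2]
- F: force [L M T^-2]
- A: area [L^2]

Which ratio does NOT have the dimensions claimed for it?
(A) v/t does not give velocity

(A) v/t: [L T^-2] ≠ velocity [L T^-1] ✗
(B) E/t: [L^2 M T^-3] = power [L^2 M T^-3] ✓
(C) F/A: [L^-1 M T^-2] = pressure [L^-1 M T^-2] ✓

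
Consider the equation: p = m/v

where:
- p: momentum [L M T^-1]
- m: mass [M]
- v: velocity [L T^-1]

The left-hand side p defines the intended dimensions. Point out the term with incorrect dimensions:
The right-hand side term m/v

p has dimensions [L M T^-1], but m/v has dimensions [L^-1 M T], so the term m/v is dimensionally wrong for p.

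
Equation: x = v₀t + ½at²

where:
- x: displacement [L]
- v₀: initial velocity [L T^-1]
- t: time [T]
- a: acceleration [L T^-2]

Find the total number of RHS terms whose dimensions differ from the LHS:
0

LHS x: [L]
- v₀t: [L] ✓
- ½at²: [L] ✓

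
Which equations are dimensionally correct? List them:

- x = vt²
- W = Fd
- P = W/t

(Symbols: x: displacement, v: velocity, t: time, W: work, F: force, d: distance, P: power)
Dimensionally correct: W = Fd, P = W/t
Dimensionally incorrect: x = vt²
Ordered (correct first, then incorrect): W = Fd, P = W/t, x = vt²

- x = vt²: LHS [L], RHS [L T] → incorrect ✗
- W = Fd: LHS [L^2 M T^-2], RHS [L^2 M T^-2] → correct ✓
- P = W/t: LHS [L^2 M T^-3], RHS [L^2 M T^-3] → correct ✓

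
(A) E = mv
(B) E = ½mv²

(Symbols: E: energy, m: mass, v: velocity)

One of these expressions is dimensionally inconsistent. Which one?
(A)

(A) E = mv: LHS [L^2 M T^-2], RHS [L M T^-1] ✗
(B) E = ½mv²: LHS [L^2 M T^-2], RHS [L^2 M T^-2] ✓

Expression (A) E = mv is dimensionally incorrect.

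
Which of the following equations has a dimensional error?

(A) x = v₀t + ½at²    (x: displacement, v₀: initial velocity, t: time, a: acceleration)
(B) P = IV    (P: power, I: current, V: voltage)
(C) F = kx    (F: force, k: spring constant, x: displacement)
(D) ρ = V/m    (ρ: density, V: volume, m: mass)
(D) ρ = V/m

The equation (D) ρ = V/m is dimensionally incorrect.

LHS (ρ): [L^-3 M]
RHS (V/m): [L^3 M^-1] ✗

The dimensions do not match. The other three equations balance.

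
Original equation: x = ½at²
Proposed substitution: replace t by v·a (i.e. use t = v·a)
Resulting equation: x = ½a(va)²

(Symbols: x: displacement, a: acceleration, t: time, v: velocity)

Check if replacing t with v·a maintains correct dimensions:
No

[t] = [T] and [v·a] = [L^2 T^-3]. These differ, so the substitution replaces a quantity by one of different dimensions and the result x = ½a(va)² has LHS [L] vs RHS [L^5 T^-8] — inconsistent.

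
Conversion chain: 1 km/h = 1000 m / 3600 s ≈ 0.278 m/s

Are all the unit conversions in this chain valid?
The chain is correct (no errors).

Correct: 1 km = 1000 m, 1 h = 3600 s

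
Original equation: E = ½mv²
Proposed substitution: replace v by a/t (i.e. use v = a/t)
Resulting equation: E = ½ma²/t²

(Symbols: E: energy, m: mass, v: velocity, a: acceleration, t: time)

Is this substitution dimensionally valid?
No

[v] = [L T^-1] and [a/t] = [L T^-3]. These differ, so the substitution replaces a quantity by one of different dimensions and the result E = ½ma²/t² has LHS [L^2 M T^-2] vs RHS [L^2 M T^-6] — inconsistent.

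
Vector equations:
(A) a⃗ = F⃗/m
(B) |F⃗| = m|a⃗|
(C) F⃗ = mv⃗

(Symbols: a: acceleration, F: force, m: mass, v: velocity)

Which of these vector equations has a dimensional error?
(C) F⃗ = mv⃗

(A) a⃗ = F⃗/m: LHS [L T^-2], RHS [L T^-2] ✓ — force (vector) divided by mass (scalar)
(B) |F⃗| = m|a⃗|: LHS [L M T^-2], RHS [L M T^-2] ✓ — magnitudes of vectors are scalars
(C) F⃗ = mv⃗: LHS [L M T^-2], RHS [L M T^-1] ✗ — mass times velocity is momentum, not force; should be ma⃗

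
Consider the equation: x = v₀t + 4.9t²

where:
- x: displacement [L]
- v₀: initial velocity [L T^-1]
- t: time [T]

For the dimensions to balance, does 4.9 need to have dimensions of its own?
Yes

x has dimensions [L], while t² alone has dimensions [T^2]. For the equation to balance, the factor 4.9 must carry dimensions [L T^-2] — it is a dimensional constant (a numerical value of a physical quantity with its units suppressed), not a pure number.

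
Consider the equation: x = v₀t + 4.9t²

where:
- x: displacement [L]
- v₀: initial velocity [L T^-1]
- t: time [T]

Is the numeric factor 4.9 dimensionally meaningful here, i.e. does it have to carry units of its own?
Yes

x has dimensions [L], while t² alone has dimensions [T^2]. For the equation to balance, the factor 4.9 must carry dimensions [L T^-2] — it is a dimensional constant (a numerical value of a physical quantity with its units suppressed), not a pure number.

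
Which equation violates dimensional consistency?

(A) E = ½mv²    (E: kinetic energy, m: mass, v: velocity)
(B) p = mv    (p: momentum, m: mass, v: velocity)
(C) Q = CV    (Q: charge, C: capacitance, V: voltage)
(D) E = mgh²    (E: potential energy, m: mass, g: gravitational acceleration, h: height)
(D) E = mgh²

The equation (D) E = mgh² is dimensionally incorrect.

LHS (E): [L^2 M T^-2]
RHS (mgh²): [L^3 M T^-2] ✗

The dimensions do not match. The other three equations balance.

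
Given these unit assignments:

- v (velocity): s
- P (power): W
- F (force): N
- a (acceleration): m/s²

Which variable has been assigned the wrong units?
v

The variable v (velocity) should have units m/s, not s.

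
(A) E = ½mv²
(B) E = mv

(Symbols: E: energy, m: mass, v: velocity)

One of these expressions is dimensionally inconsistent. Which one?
(B)

(A) E = ½mv²: LHS [L^2 M T^-2], RHS [L^2 M T^-2] ✓
(B) E = mv: LHS [L^2 M T^-2], RHS [L M T^-1] ✗

Expression (B) E = mv is dimensionally incorrect.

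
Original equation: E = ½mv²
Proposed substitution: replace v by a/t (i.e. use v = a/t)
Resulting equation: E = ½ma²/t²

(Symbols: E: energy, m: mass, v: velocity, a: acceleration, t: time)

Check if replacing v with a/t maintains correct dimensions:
No

[v] = [L T^-1] and [a/t] = [L T^-3]. These differ, so the substitution replaces a quantity by one of different dimensions and the result E = ½ma²/t² has LHS [L^2 M T^-2] vs RHS [L^2 M T^-6] — inconsistent.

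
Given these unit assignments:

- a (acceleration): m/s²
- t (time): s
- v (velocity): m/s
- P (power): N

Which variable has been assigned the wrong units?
P

The variable P (power) should have units W, not N.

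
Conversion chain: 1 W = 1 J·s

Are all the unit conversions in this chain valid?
The chain is incorrect (it contains an error).

Incorrect: Watt is J/s, not J·s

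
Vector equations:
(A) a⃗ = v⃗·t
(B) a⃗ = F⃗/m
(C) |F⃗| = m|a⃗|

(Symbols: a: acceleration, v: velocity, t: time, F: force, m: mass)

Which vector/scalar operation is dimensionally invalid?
(A) a⃗ = v⃗·t

(A) a⃗ = v⃗·t: LHS [L T^-2], RHS [L] ✗ — acceleration is velocity per time; should be v⃗/t
(B) a⃗ = F⃗/m: LHS [L T^-2], RHS [L T^-2] ✓ — force (vector) divided by mass (scalar)
(C) |F⃗| = m|a⃗|: LHS [L M T^-2], RHS [L M T^-2] ✓ — magnitudes of vectors are scalars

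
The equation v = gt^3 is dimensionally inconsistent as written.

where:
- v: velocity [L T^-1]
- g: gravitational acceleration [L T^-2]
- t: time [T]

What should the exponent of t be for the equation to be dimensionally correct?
The exponent of t should be 1: v = gt

The LHS v has dimensions [L T^-1]; t has dimensions [T].
As written, the RHS gt^3 (exponent 3 on t) has dimensions [L T], which does not match.
With exponent 1, the RHS gt has dimensions [L T^-1], matching the LHS.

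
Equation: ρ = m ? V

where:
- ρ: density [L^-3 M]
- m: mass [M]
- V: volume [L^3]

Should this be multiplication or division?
division (÷): ρ = m ÷ V

ρ [L^-3 M]; m [M]; V [L^3].
m × V → [L^3 M] ✗
m ÷ V → [L^-3 M] ✓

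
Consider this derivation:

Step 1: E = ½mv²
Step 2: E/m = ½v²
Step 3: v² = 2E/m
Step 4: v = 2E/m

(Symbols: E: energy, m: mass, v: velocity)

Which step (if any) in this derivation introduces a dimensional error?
Step 4

Step 1: E = ½mv² → LHS [L^2 M T^-2], RHS [L^2 M T^-2] ✓
Step 2: E/m = ½v² → LHS [L^2 T^-2], RHS [L^2 T^-2] ✓
Step 3: v² = 2E/m → LHS [L^2 T^-2], RHS [L^2 T^-2] ✓
Step 4: v = 2E/m → LHS [L T^-1], RHS [L^2 T^-2] ✗

The first dimensional inconsistency appears in step 4: v = 2E/m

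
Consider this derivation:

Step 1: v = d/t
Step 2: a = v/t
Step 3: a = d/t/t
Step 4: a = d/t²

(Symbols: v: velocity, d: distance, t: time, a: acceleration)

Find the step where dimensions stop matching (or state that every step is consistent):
No step introduces an error — all steps are dimensionally consistent.

Step 1: v = d/t → LHS [L T^-1], RHS [L T^-1] ✓
Step 2: a = v/t → LHS [L T^-2], RHS [L T^-2] ✓
Step 3: a = d/t/t → LHS [L T^-2], RHS [L T^-2] ✓
Step 4: a = d/t² → LHS [L T^-2], RHS [L T^-2] ✓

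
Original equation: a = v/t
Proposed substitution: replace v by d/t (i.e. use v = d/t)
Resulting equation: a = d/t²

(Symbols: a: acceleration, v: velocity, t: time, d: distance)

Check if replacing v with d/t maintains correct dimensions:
Yes

[v] = [L T^-1] and [d/t] = [L T^-1]. These match, so the substitution replaces a quantity by one of the same dimensions and the result a = d/t² has LHS [L T^-2] vs RHS [L T^-2] — still consistent.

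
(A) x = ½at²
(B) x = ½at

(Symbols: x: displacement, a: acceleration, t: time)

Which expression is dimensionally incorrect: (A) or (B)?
(B)

(A) x = ½at²: LHS [L], RHS [L] ✓
(B) x = ½at: LHS [L], RHS [L T^-1] ✗

Expression (B) x = ½at is dimensionally incorrect.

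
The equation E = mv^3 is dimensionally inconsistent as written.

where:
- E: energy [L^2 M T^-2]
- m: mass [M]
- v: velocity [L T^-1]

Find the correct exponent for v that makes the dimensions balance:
The exponent of v should be 2: E = mv^2

The LHS E has dimensions [L^2 M T^-2]; v has dimensions [L T^-1].
As written, the RHS mv^3 (exponent 3 on v) has dimensions [L^3 M T^-3], which does not match.
With exponent 2, the RHS mv^2 has dimensions [L^2 M T^-2], matching the LHS.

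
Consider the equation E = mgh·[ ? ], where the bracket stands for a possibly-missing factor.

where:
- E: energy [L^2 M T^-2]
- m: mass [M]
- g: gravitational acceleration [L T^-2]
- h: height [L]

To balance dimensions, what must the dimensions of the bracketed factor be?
Nothing is missing — the bracketed factor must be dimensionless.

E has dimensions [L^2 M T^-2] and mgh already has dimensions [L^2 M T^-2], so E = mgh is dimensionally complete.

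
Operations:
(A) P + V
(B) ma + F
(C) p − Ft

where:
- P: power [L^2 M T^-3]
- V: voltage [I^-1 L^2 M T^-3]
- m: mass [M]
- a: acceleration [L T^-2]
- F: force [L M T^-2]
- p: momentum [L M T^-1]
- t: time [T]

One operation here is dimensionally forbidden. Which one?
(A) P + V

(A) P + V: P [L^2 M T^-3] and V [I^-1 L^2 M T^-3] — different dimensions cannot be added/subtracted ✗
(B) ma + F: ma [L M T^-2] and F [L M T^-2] — same dimensions ✓
(C) p − Ft: p [L M T^-1] and Ft [L M T^-1] — same dimensions ✓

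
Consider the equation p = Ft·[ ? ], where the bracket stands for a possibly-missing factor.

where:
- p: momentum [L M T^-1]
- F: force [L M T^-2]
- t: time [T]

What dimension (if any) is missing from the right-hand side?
Nothing is missing — the bracketed factor must be dimensionless.

p has dimensions [L M T^-1] and Ft already has dimensions [L M T^-1], so p = Ft is dimensionally complete.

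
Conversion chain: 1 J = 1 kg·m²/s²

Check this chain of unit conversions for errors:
The chain is correct (no errors).

Correct: Joule is defined as kg·m²/s²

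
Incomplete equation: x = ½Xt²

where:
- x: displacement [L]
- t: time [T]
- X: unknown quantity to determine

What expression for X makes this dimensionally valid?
X = a (acceleration), dimensions [L T^-2]

x has dimensions [L]; the rest of the RHS (½ t²) has dimensions [T^2].
So X must have dimensions [L T^-2] — X = a (acceleration).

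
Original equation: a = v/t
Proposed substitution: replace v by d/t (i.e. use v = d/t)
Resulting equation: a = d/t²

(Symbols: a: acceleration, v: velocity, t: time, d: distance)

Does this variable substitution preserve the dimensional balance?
Yes

[v] = [L T^-1] and [d/t] = [L T^-1]. These match, so the substitution replaces a quantity by one of the same dimensions and the result a = d/t² has LHS [L T^-2] vs RHS [L T^-2] — still consistent.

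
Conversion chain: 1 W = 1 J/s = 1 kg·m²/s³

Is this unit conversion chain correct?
The chain is correct (no errors).

Correct: Watt is Joule per second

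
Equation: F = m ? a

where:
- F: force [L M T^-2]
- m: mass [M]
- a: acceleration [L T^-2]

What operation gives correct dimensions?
multiplication (×): F = m × a

F [L M T^-2]; m [M]; a [L T^-2].
m × a → [L M T^-2] ✓
m ÷ a → [L^-1 M T^2] ✗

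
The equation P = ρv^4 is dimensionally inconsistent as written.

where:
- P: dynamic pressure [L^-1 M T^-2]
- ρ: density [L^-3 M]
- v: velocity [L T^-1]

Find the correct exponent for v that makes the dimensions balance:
The exponent of v should be 2: P = ρv^2

The LHS P has dimensions [L^-1 M T^-2]; v has dimensions [L T^-1].
As written, the RHS ρv^4 (exponent 4 on v) has dimensions [L M T^-4], which does not match.
With exponent 2, the RHS ρv^2 has dimensions [L^-1 M T^-2], matching the LHS.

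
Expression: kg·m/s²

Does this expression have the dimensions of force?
Yes

The expression kg·m/s² has dimensions [L M T^-2], which is exactly force [L M T^-2].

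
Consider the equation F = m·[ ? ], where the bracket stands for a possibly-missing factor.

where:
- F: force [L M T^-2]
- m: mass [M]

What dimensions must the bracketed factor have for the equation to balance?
[L T^-2] — acceleration (e.g. a)

F has dimensions [L M T^-2]; m has dimensions [M].
The bracketed factor must supply [L M T^-2] / [M] = [L T^-2].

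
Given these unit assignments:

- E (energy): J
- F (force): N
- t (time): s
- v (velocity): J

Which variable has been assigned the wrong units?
v

The variable v (velocity) should have units m/s, not J.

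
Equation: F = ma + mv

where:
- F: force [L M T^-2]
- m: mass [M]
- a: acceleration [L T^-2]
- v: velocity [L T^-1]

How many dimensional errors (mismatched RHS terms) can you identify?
1

LHS F: [L M T^-2]
- ma: [L M T^-2] ✓
- mv: [L M T^-1] ✗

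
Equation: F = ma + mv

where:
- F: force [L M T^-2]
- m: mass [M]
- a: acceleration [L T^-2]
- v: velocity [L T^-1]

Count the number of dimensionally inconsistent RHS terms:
1

LHS F: [L M T^-2]
- ma: [L M T^-2] ✓
- mv: [L M T^-1] ✗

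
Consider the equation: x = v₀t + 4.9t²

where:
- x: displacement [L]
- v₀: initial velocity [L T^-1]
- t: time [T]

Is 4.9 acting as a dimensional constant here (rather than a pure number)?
Yes

x has dimensions [L], while t² alone has dimensions [T^2]. For the equation to balance, the factor 4.9 must carry dimensions [L T^-2] — it is a dimensional constant (a numerical value of a physical quantity with its units suppressed), not a pure number.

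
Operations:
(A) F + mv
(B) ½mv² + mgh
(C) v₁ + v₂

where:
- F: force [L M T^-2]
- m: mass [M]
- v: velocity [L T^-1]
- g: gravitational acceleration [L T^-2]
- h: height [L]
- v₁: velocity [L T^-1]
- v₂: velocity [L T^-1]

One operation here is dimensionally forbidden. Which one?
(A) F + mv

(A) F + mv: F [L M T^-2] and mv [L M T^-1] — different dimensions cannot be added/subtracted ✗
(B) ½mv² + mgh: ½mv² [L^2 M T^-2] and mgh [L^2 M T^-2] — same dimensions ✓
(C) v₁ + v₂: v₁ [L T^-1] and v₂ [L T^-1] — same dimensions ✓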